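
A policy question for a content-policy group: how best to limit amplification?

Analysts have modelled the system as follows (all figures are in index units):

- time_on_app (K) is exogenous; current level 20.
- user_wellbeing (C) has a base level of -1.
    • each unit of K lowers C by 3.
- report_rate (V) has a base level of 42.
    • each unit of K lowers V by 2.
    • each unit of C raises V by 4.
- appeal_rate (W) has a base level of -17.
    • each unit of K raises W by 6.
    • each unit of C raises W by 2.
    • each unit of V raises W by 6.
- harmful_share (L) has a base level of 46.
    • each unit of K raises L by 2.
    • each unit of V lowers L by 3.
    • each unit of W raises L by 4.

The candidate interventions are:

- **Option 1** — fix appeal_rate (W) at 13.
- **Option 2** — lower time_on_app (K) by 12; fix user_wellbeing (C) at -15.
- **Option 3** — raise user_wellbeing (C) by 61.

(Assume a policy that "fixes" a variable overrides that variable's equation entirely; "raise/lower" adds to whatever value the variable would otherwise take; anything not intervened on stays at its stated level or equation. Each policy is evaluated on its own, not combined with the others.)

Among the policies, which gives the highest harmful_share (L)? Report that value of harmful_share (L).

Option 1 (W := 13):
  K = 20
  C = -1 − 3·20 = -61
  V = 42 − 2·20 + 4·(-61) = -242
  W = 13
  L = 46 + 2·20 − 3·(-242) + 4·13 = 864
Option 2 (K − 12, C := -15):
  K = 20 − 12 = 8
  C = -15
  V = 42 − 2·8 + 4·(-15) = -34
  W = -17 + 6·8 + 2·(-15) + 6·(-34) = -203
  L = 46 + 2·8 − 3·(-34) + 4·(-203) = -648
Option 3 (C + 61):
  K = 20
  C = -1 − 3·20 (+61 from intervention) = 0
  V = 42 − 2·20 + 4·0 = 2
  W = -17 + 6·20 + 2·0 + 6·2 = 115
  L = 46 + 2·20 − 3·2 + 4·115 = 540
Comparing — Option 1: L=864, Option 2: L=-648, Option 3: L=540. Highest is 864 (Option 1).

864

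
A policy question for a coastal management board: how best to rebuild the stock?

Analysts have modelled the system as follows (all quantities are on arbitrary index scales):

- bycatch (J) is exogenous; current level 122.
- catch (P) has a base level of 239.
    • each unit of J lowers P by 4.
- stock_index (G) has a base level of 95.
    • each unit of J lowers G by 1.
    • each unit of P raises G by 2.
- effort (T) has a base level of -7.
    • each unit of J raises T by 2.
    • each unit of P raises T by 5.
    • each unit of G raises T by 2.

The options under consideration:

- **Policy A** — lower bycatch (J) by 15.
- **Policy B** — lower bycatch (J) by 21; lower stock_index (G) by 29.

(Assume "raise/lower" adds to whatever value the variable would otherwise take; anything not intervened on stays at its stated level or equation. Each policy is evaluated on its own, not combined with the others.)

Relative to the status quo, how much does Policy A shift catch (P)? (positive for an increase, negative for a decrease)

Baseline:
  J = 122
  P = 239 − 4·122 = -249
Policy A (J − 15):
  J = 122 − 15 = 107
  P = 239 − 4·107 = -189
Change in P: -189 − (-249) = 60

60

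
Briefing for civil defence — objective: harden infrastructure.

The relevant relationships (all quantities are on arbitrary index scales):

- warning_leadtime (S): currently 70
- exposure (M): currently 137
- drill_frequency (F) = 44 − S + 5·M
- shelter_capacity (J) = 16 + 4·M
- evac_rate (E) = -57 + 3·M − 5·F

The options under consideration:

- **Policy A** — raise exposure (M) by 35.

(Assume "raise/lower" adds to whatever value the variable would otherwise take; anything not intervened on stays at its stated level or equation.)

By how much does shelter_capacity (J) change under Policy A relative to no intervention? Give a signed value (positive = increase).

Baseline:
  M = 137
  J = 16 + 4·137 = 564
Policy A (M + 35):
  M = 137 + 35 = 172
  J = 16 + 4·172 = 704
Change in J: 704 − 564 = 140

140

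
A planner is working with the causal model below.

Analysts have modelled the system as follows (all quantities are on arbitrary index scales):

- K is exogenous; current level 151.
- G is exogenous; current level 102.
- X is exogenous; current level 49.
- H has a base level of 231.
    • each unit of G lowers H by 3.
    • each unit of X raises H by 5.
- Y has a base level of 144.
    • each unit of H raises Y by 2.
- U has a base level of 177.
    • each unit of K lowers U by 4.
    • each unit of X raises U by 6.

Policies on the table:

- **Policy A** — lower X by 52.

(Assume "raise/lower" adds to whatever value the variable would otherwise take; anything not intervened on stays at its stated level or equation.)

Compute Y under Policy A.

-36

Policy A (X − 52):
  G = 102
  X = 49 − 52 = -3
  H = 231 − 3·102 + 5·(-3) = -90
  Y = 144 + 2·(-90) = -36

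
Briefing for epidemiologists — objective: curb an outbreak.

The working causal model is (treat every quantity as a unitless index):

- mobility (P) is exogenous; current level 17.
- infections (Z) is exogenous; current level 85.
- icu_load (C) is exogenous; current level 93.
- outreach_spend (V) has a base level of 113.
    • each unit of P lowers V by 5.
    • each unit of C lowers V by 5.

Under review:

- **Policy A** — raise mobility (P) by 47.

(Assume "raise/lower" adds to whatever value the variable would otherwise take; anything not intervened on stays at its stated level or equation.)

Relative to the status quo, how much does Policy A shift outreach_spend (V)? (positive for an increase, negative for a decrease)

-235

Baseline:
  P = 17
  C = 93
  V = 113 − 5·17 − 5·93 = -437
Policy A (P + 47):
  P = 17 + 47 = 64
  C = 93
  V = 113 − 5·64 − 5·93 = -672
Change in V: -672 − (-437) = -235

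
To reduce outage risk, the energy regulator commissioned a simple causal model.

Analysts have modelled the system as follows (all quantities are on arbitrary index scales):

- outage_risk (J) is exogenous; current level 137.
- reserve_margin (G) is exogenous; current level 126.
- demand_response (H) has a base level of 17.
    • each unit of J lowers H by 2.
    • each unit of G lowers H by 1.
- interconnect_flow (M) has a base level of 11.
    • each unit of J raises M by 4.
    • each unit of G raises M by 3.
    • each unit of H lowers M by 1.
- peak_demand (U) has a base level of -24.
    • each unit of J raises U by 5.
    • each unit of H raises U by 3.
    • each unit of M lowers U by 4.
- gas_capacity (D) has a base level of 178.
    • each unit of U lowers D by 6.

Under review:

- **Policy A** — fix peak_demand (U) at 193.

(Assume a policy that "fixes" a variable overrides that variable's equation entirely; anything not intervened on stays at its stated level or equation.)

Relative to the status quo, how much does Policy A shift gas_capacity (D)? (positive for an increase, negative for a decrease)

-35766

Baseline:
  J = 137
  G = 126
  H = 17 − 2·137 − 126 = -383
  M = 11 + 4·137 + 3·126 − (-383) = 1320
  U = -24 + 5·137 + 3·(-383) − 4·1320 = -5768
  D = 178 − 6·(-5768) = 34786
Policy A (U := 193):
  J = 137
  G = 126
  H = 17 − 2·137 − 126 = -383
  M = 11 + 4·137 + 3·126 − (-383) = 1320
  U = 193
  D = 178 − 6·193 = -980
Change in D: -980 − 34786 = -35766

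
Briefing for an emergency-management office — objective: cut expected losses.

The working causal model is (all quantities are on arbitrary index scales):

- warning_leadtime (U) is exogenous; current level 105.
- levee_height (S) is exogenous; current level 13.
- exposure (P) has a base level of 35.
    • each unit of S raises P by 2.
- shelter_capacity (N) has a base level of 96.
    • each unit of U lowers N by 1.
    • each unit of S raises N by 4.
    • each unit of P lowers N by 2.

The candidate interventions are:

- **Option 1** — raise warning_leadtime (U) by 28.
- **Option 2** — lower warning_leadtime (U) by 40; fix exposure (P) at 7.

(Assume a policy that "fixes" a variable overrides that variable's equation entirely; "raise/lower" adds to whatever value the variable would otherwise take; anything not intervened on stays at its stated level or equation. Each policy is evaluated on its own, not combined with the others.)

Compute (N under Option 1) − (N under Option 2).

Option 1 (U + 28):
  U = 105 + 28 = 133
  S = 13
  P = 35 + 2·13 = 61
  N = 96 − 133 + 4·13 − 2·61 = -107
Option 2 (U − 40, P := 7):
  U = 105 − 40 = 65
  S = 13
  P = 7
  N = 96 − 65 + 4·13 − 2·7 = 69
N: -107 − 69 = -176

-176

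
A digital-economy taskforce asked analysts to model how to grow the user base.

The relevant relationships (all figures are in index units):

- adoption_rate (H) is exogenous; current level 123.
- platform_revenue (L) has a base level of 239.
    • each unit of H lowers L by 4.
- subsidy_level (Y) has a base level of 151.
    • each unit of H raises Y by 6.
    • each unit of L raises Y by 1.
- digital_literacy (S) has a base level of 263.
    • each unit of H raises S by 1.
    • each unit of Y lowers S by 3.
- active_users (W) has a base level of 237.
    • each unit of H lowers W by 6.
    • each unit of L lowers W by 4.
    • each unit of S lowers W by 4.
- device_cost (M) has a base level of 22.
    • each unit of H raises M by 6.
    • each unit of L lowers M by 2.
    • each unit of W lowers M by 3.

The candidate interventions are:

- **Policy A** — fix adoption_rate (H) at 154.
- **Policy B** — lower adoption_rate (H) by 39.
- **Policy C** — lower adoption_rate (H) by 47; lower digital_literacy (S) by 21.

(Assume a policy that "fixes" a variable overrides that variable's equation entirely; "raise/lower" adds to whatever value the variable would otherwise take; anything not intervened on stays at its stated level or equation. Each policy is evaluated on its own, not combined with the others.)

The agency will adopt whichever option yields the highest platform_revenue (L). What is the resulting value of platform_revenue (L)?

Policy A (H := 154):
  H = 154
  L = 239 − 4·154 = -377
Policy B (H − 39):
  H = 123 − 39 = 84
  L = 239 − 4·84 = -97
Policy C (H − 47, S − 21):
  H = 123 − 47 = 76
  L = 239 − 4·76 = -65
Comparing — Policy A: L=-377, Policy B: L=-97, Policy C: L=-65. Highest is -65 (Policy C).

-65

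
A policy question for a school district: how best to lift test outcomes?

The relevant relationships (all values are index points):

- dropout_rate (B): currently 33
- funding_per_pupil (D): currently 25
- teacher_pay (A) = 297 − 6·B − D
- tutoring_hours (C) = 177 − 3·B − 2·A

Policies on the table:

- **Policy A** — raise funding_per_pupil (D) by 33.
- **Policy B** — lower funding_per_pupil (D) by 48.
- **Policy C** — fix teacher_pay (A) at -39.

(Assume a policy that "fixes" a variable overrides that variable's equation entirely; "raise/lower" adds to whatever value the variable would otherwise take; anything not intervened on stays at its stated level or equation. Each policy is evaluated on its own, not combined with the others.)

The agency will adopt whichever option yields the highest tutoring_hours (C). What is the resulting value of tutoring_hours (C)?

Policy A (D + 33):
  B = 33
  D = 25 + 33 = 58
  A = 297 − 6·33 − 58 = 41
  C = 177 − 3·33 − 2·41 = -4
Policy B (D − 48):
  B = 33
  D = 25 − 48 = -23
  A = 297 − 6·33 − (-23) = 122
  C = 177 − 3·33 − 2·122 = -166
Policy C (A := -39):
  B = 33
  D = 25
  A = -39
  C = 177 − 3·33 − 2·(-39) = 156
Comparing — Policy A: C=-4, Policy B: C=-166, Policy C: C=156. Highest is 156 (Policy C).

156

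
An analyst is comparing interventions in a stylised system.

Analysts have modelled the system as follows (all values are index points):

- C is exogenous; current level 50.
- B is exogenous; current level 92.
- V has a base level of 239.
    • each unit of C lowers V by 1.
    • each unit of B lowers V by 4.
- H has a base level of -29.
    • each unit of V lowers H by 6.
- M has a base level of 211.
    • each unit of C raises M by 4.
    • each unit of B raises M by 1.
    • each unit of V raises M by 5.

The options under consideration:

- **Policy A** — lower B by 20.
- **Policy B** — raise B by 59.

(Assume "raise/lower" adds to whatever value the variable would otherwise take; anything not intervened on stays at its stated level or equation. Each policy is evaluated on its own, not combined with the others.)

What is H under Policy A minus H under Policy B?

Policy A (B − 20):
  C = 50
  B = 92 − 20 = 72
  V = 239 − 50 − 4·72 = -99
  H = -29 − 6·(-99) = 565
Policy B (B + 59):
  C = 50
  B = 92 + 59 = 151
  V = 239 − 50 − 4·151 = -415
  H = -29 − 6·(-415) = 2461
H: 565 − 2461 = -1896

-1896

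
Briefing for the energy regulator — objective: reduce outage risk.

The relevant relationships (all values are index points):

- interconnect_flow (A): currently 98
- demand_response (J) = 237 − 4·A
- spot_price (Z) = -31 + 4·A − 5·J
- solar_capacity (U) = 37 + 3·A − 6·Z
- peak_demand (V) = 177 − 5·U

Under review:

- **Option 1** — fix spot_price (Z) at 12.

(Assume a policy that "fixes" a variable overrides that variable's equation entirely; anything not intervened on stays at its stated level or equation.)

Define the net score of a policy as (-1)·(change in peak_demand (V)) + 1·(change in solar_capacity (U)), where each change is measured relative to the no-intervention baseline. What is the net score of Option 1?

40464

Baseline:
  A = 98
  J = 237 − 4·98 = -155
  Z = -31 + 4·98 − 5·(-155) = 1136
  U = 37 + 3·98 − 6·1136 = -6485
  V = 177 − 5·(-6485) = 32602
Option 1 (Z := 12):
  A = 98
  J = 237 − 4·98 = -155
  Z = 12
  U = 37 + 3·98 − 6·12 = 259
  V = 177 − 5·259 = -1118
ΔV = -1118 − 32602 = -33720; ΔU = 259 − (-6485) = 6744
Score = (-1)·(-33720) + 1·6744 = 40464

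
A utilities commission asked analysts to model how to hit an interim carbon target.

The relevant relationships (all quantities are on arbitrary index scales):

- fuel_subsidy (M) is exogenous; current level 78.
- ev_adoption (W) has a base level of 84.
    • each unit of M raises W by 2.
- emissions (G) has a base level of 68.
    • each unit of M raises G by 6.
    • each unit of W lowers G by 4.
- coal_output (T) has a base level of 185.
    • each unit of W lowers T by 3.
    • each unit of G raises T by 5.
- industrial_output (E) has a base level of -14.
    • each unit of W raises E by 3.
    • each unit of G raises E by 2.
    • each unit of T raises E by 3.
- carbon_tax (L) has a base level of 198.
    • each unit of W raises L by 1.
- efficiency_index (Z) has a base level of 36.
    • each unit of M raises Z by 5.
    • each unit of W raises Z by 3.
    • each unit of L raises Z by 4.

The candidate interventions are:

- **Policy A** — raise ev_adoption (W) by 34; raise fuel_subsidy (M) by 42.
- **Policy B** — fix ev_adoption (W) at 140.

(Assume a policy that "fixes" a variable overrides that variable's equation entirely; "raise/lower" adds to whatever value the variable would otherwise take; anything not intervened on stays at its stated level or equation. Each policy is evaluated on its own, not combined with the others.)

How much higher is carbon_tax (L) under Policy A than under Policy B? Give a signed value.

218

Policy A (W + 34, M + 42):
  M = 78 + 42 = 120
  W = 84 + 2·120 (+34 from intervention) = 358
  L = 198 + 358 = 556
Policy B (W := 140):
  M = 78
  W = 140
  L = 198 + 140 = 338
L: 556 − 338 = 218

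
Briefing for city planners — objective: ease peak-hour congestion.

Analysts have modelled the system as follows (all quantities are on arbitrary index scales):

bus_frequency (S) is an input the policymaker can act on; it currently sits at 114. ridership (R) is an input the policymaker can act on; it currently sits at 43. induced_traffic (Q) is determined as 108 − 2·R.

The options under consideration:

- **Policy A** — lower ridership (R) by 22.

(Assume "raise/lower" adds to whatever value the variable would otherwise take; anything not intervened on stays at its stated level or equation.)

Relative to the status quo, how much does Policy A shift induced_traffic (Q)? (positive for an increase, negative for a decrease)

44

Baseline:
  R = 43
  Q = 108 − 2·43 = 22
Policy A (R − 22):
  R = 43 − 22 = 21
  Q = 108 − 2·21 = 66
Change in Q: 66 − 22 = 44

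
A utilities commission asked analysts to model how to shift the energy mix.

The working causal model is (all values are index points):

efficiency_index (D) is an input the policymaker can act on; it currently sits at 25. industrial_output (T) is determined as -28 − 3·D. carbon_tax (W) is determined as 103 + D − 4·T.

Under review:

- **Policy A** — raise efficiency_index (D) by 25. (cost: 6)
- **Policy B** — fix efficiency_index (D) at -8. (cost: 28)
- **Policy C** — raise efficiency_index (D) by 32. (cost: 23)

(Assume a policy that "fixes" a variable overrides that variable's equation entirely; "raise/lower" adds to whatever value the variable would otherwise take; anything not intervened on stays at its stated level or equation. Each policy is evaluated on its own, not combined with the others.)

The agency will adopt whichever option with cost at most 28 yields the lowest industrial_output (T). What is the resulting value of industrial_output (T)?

-199

Policy A (D + 25):
  D = 25 + 25 = 50
  T = -28 − 3·50 = -178
Policy B (D := -8):
  D = -8
  T = -28 − 3·(-8) = -4
Policy C (D + 32):
  D = 25 + 32 = 57
  T = -28 − 3·57 = -199
Comparing — Policy A: T=-178, Policy B: T=-4, Policy C: T=-199. Lowest is -199 (Policy C).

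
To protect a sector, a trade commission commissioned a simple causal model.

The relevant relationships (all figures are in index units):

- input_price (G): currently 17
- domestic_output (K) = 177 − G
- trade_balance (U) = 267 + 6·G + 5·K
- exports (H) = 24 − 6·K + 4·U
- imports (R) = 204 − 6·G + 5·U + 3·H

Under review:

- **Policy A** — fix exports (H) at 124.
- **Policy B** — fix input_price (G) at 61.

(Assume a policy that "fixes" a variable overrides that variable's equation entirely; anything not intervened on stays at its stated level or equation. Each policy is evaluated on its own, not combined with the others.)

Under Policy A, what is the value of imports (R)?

6319

Policy A (H := 124):
  G = 17
  K = 177 − 17 = 160
  U = 267 + 6·17 + 5·160 = 1169
  H = 124
  R = 204 − 6·17 + 5·1169 + 3·124 = 6319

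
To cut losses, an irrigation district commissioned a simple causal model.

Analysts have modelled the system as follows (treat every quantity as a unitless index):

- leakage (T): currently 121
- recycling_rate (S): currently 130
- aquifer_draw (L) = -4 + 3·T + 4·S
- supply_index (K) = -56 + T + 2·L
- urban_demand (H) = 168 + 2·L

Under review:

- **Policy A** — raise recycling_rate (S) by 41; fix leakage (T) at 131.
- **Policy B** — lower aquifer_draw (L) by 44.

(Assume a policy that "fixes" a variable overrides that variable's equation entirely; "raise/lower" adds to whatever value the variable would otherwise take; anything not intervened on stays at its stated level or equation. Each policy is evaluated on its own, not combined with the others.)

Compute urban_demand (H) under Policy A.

Policy A (S + 41, T := 131):
  T = 131
  S = 130 + 41 = 171
  L = -4 + 3·131 + 4·171 = 1073
  H = 168 + 2·1073 = 2314

2314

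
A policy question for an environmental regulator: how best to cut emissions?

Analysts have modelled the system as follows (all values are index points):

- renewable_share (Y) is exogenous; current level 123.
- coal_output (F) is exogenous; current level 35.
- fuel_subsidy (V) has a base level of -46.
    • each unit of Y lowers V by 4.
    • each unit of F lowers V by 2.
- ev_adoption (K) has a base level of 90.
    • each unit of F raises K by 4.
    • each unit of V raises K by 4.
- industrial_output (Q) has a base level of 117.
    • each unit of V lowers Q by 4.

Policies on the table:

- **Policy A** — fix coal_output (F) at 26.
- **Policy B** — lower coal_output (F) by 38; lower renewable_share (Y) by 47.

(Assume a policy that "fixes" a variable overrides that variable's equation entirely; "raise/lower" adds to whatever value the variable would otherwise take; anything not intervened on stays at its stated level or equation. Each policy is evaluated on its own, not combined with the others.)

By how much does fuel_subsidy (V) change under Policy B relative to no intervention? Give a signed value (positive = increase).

Baseline:
  Y = 123
  F = 35
  V = -46 − 4·123 − 2·35 = -608
Policy B (F − 38, Y − 47):
  Y = 123 − 47 = 76
  F = 35 − 38 = -3
  V = -46 − 4·76 − 2·(-3) = -344
Change in V: -344 − (-608) = 264

264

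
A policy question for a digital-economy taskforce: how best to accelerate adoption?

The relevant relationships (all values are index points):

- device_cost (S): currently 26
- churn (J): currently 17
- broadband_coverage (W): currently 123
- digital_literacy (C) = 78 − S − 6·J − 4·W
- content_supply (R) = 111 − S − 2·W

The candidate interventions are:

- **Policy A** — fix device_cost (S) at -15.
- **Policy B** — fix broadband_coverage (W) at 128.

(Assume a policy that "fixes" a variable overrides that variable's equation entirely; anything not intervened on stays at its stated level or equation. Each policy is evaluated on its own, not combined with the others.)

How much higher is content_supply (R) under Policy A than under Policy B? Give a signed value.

Policy A (S := -15):
  S = -15
  W = 123
  R = 111 − (-15) − 2·123 = -120
Policy B (W := 128):
  S = 26
  W = 128
  R = 111 − 26 − 2·128 = -171
R: -120 − (-171) = 51

51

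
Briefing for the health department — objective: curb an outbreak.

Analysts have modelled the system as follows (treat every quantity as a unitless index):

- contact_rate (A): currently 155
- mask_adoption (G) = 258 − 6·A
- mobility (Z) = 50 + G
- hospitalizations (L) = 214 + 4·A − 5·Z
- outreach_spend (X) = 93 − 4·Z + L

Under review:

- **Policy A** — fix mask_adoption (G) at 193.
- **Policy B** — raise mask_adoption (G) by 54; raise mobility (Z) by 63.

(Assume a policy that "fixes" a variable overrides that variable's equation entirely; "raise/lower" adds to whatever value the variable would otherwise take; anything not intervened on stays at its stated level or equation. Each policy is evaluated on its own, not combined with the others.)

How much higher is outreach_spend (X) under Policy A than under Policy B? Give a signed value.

Policy A (G := 193):
  A = 155
  G = 193
  Z = 50 + 193 = 243
  L = 214 + 4·155 − 5·243 = -381
  X = 93 − 4·243 + (-381) = -1260
Policy B (G + 54, Z + 63):
  A = 155
  G = 258 − 6·155 (+54 from intervention) = -618
  Z = 50 + (-618) (+63 from intervention) = -505
  L = 214 + 4·155 − 5·(-505) = 3359
  X = 93 − 4·(-505) + 3359 = 5472
X: -1260 − 5472 = -6732

-6732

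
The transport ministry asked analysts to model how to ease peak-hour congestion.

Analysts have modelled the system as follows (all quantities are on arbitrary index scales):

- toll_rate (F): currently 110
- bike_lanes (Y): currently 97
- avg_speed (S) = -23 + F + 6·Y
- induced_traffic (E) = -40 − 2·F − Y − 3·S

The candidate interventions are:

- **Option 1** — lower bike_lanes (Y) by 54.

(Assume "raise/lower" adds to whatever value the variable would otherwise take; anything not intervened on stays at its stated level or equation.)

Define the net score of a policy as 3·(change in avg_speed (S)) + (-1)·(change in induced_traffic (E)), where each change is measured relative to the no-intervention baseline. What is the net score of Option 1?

-1998

Baseline:
  F = 110
  Y = 97
  S = -23 + 110 + 6·97 = 669
  E = -40 − 2·110 − 97 − 3·669 = -2364
Option 1 (Y − 54):
  F = 110
  Y = 97 − 54 = 43
  S = -23 + 110 + 6·43 = 345
  E = -40 − 2·110 − 43 − 3·345 = -1338
ΔS = 345 − 669 = -324; ΔE = -1338 − (-2364) = 1026
Score = 3·(-324) + (-1)·1026 = -1998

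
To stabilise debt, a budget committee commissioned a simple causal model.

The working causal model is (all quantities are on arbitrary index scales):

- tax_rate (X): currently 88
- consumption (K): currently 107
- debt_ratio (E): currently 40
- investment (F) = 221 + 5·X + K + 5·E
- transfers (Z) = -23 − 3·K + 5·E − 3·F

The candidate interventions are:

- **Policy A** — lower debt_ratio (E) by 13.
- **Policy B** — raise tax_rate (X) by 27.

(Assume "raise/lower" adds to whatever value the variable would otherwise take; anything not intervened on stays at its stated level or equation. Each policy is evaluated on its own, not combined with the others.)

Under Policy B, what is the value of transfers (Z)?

-3453

Policy B (X + 27):
  X = 88 + 27 = 115
  K = 107
  E = 40
  F = 221 + 5·115 + 107 + 5·40 = 1103
  Z = -23 − 3·107 + 5·40 − 3·1103 = -3453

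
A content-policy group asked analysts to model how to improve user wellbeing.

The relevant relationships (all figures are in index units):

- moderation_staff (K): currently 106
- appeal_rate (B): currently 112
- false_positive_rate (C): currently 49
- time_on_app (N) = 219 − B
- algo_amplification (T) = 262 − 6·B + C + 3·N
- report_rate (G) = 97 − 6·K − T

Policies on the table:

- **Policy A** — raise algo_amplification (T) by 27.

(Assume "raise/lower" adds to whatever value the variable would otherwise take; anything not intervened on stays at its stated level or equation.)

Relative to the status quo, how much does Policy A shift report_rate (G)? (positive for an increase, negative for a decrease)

Baseline:
  K = 106
  B = 112
  C = 49
  N = 219 − 112 = 107
  T = 262 − 6·112 + 49 + 3·107 = -40
  G = 97 − 6·106 − (-40) = -499
Policy A (T + 27):
  K = 106
  B = 112
  C = 49
  N = 219 − 112 = 107
  T = 262 − 6·112 + 49 + 3·107 (+27 from intervention) = -13
  G = 97 − 6·106 − (-13) = -526
Change in G: -526 − (-499) = -27

-27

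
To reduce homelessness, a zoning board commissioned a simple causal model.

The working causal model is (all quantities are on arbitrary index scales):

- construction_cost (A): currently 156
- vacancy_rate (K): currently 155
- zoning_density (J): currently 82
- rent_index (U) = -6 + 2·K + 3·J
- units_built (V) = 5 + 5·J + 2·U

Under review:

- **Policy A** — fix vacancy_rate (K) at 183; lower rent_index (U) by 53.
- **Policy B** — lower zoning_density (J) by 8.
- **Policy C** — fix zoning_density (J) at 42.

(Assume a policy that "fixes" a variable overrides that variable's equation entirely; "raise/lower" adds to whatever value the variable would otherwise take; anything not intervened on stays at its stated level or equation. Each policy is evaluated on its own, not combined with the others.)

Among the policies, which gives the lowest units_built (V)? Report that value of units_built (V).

Policy A (K := 183, U − 53):
  K = 183
  J = 82
  U = -6 + 2·183 + 3·82 (−53 from intervention) = 553
  V = 5 + 5·82 + 2·553 = 1521
Policy B (J − 8):
  K = 155
  J = 82 − 8 = 74
  U = -6 + 2·155 + 3·74 = 526
  V = 5 + 5·74 + 2·526 = 1427
Policy C (J := 42):
  K = 155
  J = 42
  U = -6 + 2·155 + 3·42 = 430
  V = 5 + 5·42 + 2·430 = 1075
Comparing — Policy A: V=1521, Policy B: V=1427, Policy C: V=1075. Lowest is 1075 (Policy C).

1075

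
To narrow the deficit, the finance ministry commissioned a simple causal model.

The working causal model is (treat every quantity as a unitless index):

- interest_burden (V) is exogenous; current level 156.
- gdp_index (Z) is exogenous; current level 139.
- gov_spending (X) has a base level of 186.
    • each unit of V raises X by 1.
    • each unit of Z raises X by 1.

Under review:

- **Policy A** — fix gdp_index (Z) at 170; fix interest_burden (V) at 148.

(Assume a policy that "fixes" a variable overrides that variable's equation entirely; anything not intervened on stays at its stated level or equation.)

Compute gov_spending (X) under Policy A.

Policy A (Z := 170, V := 148):
  V = 148
  Z = 170
  X = 186 + 148 + 170 = 504

504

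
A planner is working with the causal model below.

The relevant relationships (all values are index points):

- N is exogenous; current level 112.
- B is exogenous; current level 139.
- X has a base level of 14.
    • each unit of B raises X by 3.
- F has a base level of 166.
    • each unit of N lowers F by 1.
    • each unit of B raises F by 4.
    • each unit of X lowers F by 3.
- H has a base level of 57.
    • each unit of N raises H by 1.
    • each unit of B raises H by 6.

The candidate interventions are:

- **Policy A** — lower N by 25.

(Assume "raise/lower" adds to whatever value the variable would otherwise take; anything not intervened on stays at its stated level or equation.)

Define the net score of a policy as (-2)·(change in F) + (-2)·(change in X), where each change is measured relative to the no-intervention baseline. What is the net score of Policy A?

-50

Baseline:
  N = 112
  B = 139
  X = 14 + 3·139 = 431
  F = 166 − 112 + 4·139 − 3·431 = -683
Policy A (N − 25):
  N = 112 − 25 = 87
  B = 139
  X = 14 + 3·139 = 431
  F = 166 − 87 + 4·139 − 3·431 = -658
ΔF = -658 − (-683) = 25; ΔX = 431 − 431 = 0
Score = (-2)·25 + (-2)·0 = -50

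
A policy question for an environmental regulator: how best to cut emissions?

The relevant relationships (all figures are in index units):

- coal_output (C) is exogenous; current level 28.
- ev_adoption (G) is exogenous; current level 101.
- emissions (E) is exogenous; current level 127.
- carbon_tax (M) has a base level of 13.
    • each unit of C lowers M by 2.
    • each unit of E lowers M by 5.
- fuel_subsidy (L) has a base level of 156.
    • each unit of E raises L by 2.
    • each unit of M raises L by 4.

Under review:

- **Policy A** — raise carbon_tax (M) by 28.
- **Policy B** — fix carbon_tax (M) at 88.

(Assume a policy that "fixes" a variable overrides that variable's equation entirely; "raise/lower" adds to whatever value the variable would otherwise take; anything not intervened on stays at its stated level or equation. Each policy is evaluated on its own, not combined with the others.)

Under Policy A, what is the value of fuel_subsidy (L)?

-2190

Policy A (M + 28):
  C = 28
  E = 127
  M = 13 − 2·28 − 5·127 (+28 from intervention) = -650
  L = 156 + 2·127 + 4·(-650) = -2190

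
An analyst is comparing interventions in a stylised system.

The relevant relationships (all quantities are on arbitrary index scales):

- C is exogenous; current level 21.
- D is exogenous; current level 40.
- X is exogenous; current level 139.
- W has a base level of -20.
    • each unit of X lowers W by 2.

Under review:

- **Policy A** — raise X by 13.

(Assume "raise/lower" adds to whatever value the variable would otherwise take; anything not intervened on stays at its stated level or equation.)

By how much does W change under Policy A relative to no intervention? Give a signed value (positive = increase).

Baseline:
  X = 139
  W = -20 − 2·139 = -298
Policy A (X + 13):
  X = 139 + 13 = 152
  W = -20 − 2·152 = -324
Change in W: -324 − (-298) = -26

-26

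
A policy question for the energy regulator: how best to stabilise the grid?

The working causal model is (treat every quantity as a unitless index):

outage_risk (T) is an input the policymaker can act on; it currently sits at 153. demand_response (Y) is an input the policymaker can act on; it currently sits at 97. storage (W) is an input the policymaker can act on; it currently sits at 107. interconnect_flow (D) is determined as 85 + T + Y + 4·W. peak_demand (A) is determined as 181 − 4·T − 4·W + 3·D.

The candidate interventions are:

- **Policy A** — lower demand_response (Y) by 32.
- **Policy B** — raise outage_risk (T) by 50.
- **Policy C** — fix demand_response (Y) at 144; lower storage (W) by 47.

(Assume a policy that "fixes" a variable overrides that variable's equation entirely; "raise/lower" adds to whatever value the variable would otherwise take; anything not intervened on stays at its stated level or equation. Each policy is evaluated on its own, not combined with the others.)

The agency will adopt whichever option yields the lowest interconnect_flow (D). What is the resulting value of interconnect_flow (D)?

Policy A (Y − 32):
  T = 153
  Y = 97 − 32 = 65
  W = 107
  D = 85 + 153 + 65 + 4·107 = 731
Policy B (T + 50):
  T = 153 + 50 = 203
  Y = 97
  W = 107
  D = 85 + 203 + 97 + 4·107 = 813
Policy C (Y := 144, W − 47):
  T = 153
  Y = 144
  W = 107 − 47 = 60
  D = 85 + 153 + 144 + 4·60 = 622
Comparing — Policy A: D=731, Policy B: D=813, Policy C: D=622. Lowest is 622 (Policy C).

622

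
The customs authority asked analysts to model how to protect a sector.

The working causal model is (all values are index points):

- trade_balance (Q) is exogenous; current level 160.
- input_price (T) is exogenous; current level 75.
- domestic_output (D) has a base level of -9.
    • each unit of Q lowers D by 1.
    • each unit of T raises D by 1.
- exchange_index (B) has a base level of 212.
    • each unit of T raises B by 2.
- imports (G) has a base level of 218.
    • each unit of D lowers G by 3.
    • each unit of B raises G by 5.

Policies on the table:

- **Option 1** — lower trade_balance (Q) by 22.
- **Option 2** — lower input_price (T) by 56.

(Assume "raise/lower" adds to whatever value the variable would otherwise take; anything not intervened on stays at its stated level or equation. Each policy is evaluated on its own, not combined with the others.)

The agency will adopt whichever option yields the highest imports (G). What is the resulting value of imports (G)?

2244

Option 1 (Q − 22):
  Q = 160 − 22 = 138
  T = 75
  D = -9 − 138 + 75 = -72
  B = 212 + 2·75 = 362
  G = 218 − 3·(-72) + 5·362 = 2244
Option 2 (T − 56):
  Q = 160
  T = 75 − 56 = 19
  D = -9 − 160 + 19 = -150
  B = 212 + 2·19 = 250
  G = 218 − 3·(-150) + 5·250 = 1918
Comparing — Option 1: G=2244, Option 2: G=1918. Highest is 2244 (Option 1).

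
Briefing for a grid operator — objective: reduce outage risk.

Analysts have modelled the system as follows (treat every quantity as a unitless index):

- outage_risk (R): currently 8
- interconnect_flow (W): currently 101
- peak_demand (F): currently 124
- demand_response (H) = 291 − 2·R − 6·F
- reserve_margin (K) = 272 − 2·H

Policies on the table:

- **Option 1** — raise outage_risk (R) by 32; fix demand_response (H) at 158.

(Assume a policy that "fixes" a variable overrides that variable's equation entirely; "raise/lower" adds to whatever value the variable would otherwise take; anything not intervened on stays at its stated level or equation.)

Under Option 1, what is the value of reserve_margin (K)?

Option 1 (R + 32, H := 158):
  R = 8 + 32 = 40
  F = 124
  H = 158
  K = 272 − 2·158 = -44

-44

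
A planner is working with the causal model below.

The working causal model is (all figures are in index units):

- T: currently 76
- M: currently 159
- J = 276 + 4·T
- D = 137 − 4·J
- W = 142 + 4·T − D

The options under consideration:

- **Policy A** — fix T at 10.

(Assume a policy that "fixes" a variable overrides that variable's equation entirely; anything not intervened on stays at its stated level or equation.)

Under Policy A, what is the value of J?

316

Policy A (T := 10):
  T = 10
  J = 276 + 4·10 = 316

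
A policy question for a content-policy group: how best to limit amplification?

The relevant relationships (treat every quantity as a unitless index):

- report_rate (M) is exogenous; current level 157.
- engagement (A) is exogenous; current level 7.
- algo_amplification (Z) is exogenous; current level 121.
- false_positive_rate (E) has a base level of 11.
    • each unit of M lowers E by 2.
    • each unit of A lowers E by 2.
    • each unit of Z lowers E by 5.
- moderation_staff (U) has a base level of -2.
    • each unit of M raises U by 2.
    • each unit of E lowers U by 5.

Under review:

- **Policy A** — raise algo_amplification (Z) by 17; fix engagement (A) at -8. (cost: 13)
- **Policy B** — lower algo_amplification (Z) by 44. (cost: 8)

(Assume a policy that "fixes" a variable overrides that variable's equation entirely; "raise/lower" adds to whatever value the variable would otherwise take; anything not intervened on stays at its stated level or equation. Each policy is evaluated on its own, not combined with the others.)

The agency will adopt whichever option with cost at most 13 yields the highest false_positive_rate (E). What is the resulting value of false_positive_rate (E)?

-702

Policy A (Z + 17, A := -8):
  M = 157
  A = -8
  Z = 121 + 17 = 138
  E = 11 − 2·157 − 2·(-8) − 5·138 = -977
Policy B (Z − 44):
  M = 157
  A = 7
  Z = 121 − 44 = 77
  E = 11 − 2·157 − 2·7 − 5·77 = -702
Comparing — Policy A: E=-977, Policy B: E=-702. Highest is -702 (Policy B).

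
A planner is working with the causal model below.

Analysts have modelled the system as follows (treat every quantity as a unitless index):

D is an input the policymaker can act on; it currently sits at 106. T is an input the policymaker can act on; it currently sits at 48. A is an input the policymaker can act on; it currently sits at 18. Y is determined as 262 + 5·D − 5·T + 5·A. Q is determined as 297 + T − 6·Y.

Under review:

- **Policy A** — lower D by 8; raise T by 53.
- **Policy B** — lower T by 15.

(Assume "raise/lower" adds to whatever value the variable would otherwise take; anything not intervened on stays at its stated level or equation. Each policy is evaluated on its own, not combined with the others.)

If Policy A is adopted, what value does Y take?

Policy A (D − 8, T + 53):
  D = 106 − 8 = 98
  T = 48 + 53 = 101
  A = 18
  Y = 262 + 5·98 − 5·101 + 5·18 = 337

337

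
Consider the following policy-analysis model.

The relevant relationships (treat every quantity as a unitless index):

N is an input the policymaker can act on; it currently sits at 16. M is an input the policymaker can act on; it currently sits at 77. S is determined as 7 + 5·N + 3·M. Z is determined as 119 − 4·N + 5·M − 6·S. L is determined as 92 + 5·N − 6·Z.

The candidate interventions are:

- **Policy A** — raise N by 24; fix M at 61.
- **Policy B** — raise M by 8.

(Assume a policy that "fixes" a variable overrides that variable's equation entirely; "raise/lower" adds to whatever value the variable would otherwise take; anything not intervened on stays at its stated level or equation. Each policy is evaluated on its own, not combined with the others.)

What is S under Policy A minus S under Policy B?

48

Policy A (N + 24, M := 61):
  N = 16 + 24 = 40
  M = 61
  S = 7 + 5·40 + 3·61 = 390
Policy B (M + 8):
  N = 16
  M = 77 + 8 = 85
  S = 7 + 5·16 + 3·85 = 342
S: 390 − 342 = 48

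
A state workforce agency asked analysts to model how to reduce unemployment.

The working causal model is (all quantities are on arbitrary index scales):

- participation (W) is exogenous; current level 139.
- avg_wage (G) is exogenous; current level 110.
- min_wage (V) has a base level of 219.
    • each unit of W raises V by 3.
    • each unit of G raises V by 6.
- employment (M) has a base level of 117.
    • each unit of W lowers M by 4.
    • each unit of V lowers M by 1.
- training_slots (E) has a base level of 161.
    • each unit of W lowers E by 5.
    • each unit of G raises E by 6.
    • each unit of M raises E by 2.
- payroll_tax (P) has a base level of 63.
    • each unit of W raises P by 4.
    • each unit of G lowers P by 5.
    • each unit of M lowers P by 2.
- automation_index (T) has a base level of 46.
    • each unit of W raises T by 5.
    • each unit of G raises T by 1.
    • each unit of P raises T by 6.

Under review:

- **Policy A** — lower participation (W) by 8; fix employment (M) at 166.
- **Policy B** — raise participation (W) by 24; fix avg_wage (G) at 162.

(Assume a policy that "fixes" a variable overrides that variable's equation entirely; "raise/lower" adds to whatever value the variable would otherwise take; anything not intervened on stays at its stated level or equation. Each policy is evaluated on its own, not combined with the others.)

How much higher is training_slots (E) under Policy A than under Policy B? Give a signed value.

4610

Policy A (W − 8, M := 166):
  W = 139 − 8 = 131
  G = 110
  V = 219 + 3·131 + 6·110 = 1272
  M = 166
  E = 161 − 5·131 + 6·110 + 2·166 = 498
Policy B (W + 24, G := 162):
  W = 139 + 24 = 163
  G = 162
  V = 219 + 3·163 + 6·162 = 1680
  M = 117 − 4·163 − 1680 = -2215
  E = 161 − 5·163 + 6·162 + 2·(-2215) = -4112
E: 498 − (-4112) = 4610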